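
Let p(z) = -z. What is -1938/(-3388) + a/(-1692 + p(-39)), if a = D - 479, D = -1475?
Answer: 4911833/2800182 ≈ 1.7541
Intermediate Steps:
a = -1954 (a = -1475 - 479 = -1954)
-1938/(-3388) + a/(-1692 + p(-39)) = -1938/(-3388) - 1954/(-1692 - 1*(-39)) = -1938*(-1/3388) - 1954/(-1692 + 39) = 969/1694 - 1954/(-1653) = 969/1694 - 1954*(-1/1653) = 969/1694 + 1954/1653 = 4911833/2800182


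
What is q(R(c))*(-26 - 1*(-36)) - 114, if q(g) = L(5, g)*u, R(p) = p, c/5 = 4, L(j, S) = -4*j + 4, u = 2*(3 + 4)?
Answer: -2354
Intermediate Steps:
u = 14 (u = 2*7 = 14)
L(j, S) = 4 - 4*j
c = 20 (c = 5*4 = 20)
q(g) = -224 (q(g) = (4 - 4*5)*14 = (4 - 20)*14 = -16*14 = -224)
q(R(c))*(-26 - 1*(-36)) - 114 = -224*(-26 - 1*(-36)) - 114 = -224*(-26 + 36) - 114 = -224*10 - 114 = -2240 - 114 = -2354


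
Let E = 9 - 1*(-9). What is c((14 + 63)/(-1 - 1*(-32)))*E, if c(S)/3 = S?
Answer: 4158/31 ≈ 134.13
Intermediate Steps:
E = 18 (E = 9 + 9 = 18)
c(S) = 3*S
c((14 + 63)/(-1 - 1*(-32)))*E = (3*((14 + 63)/(-1 - 1*(-32))))*18 = (3*(77/(-1 + 32)))*18 = (3*(77/31))*18 = (231/31)*18 = 4158/31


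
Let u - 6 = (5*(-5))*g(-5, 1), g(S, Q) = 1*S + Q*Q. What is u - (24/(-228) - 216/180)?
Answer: 10194/95 ≈ 107.31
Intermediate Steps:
g(S, Q) = S + Q**2
u = 106 (u = 6 + (5*(-5))*(-5 + 1**2) = 6 - 25*(-5 + 1) = 6 - 25*(-4) = 6 + 100 = 106)
u - (24/(-228) - 216/180) = 106 - (24/(-228) - 216/180) = 106 - (24*(-1/228) - 216*1/180) = 106 - (-2/19 - 6/5) = 106 - 1*(-124/95) = 106 + 124/95 = 10194/95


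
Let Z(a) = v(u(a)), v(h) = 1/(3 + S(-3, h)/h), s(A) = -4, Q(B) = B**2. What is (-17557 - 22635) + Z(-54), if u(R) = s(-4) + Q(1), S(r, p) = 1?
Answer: -321533/8 ≈ -40192.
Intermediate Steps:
u(R) = -3 (u(R) = -4 + 1**2 = -4 + 1 = -3)
v(h) = 1/(3 + 1/h)
Z(a) = 3/8 (Z(a) = -3/(1 + 3*(-3)) = -3/(1 - 9) = -3/(-8) = -3*(-1/8) = 3/8)
(-17557 - 22635) + Z(-54) = (-17557 - 22635) + 3/8 = -40192 + 3/8 = -321533/8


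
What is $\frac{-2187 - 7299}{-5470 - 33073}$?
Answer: $\frac{9486}{38543} \approx 0.24611$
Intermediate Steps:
$\frac{-2187 - 7299}{-5470 - 33073} = \frac{-2187 + \left(-21561 + 14262\right)}{-38543} = \left(-2187 - 7299\right) \left(- \frac{1}{38543}\right) = \left(-9486\right) \left(- \frac{1}{38543}\right) = \frac{9486}{38543}$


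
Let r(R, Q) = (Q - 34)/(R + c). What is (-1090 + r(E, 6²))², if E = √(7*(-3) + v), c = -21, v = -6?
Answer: 2*(37428420*√3 + 122991241*I)/(9*(7*√3 + 23*I)) ≈ 1.1883e+6 + 48.413*I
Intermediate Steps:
E = 3*I*√3 (E = √(7*(-3) - 6) = √(-21 - 6) = √(-27) = 3*I*√3 ≈ 5.1962*I)
r(R, Q) = (-34 + Q)/(-21 + R) (r(R, Q) = (Q - 34)/(R - 21) = (-34 + Q)/(-21 + R))
(-1090 + r(E, 6²))² = (-1090 + (-34 + 6²)/(-21 + 3*I*√3))² = (-1090 + (-34 + 36)/(-21 + 3*I*√3))² = (-1090 + 2/(-21 + 3*I*√3))²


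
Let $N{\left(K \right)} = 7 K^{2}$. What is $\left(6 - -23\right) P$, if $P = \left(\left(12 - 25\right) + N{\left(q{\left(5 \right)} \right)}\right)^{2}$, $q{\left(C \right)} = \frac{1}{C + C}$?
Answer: $\frac{48483621}{10000} \approx 4848.4$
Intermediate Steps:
$q{\left(C \right)} = \frac{1}{2 C}$
$P = \frac{1671849}{10000}$ ($P = \left(\left(12 - 25\right) + 7 \left(\frac{1}{2 \cdot 5}\right)^{2}\right)^{2} = \left(\left(12 - 25\right) + 7 \left(\frac{1}{2} \cdot \frac{1}{5}\right)^{2}\right)^{2} = \left(-13 + \frac{7}{100}\right)^{2} = \left(- \frac{1293}{100}\right)^{2} = \frac{1671849}{10000} \approx 167.18$)
$\left(6 - -23\right) P = \left(6 - -23\right) \frac{1671849}{10000} = \left(6 + 23\right) \frac{1671849}{10000} = 29 \cdot \frac{1671849}{10000} = \frac{48483621}{10000}$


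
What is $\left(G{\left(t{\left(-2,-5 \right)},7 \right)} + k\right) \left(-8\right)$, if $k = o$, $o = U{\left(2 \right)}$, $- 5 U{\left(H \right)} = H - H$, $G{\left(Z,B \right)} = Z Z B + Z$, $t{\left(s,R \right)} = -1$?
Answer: $-48$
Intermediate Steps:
$G{\left(Z,B \right)} = Z + B Z^{2}$ ($G{\left(Z,B \right)} = Z^{2} B + Z = B Z^{2} + Z = Z + B Z^{2}$)
$U{\left(H \right)} = 0$ ($U{\left(H \right)} = - \frac{H - H}{5} = \left(- \frac{1}{5}\right) 0 = 0$)
$o = 0$
$k = 0$
$\left(G{\left(t{\left(-2,-5 \right)},7 \right)} + k\right) \left(-8\right) = \left(- (1 + 7 \left(-1\right)) + 0\right) \left(-8\right) = \left(- (1 - 7) + 0\right) \left(-8\right) = \left(\left(-1\right) \left(-6\right) + 0\right) \left(-8\right) = \left(6 + 0\right) \left(-8\right) = 6 \left(-8\right) = -48$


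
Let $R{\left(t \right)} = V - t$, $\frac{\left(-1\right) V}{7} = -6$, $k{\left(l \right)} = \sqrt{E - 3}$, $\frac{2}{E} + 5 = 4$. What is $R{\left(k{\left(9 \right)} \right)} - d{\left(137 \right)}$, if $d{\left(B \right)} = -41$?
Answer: $83 - i \sqrt{5} \approx 83.0 - 2.2361 i$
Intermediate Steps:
$E = -2$ ($E = \frac{2}{-5 + 4} = \frac{2}{-1} = 2 \left(-1\right) = -2$)
$k{\left(l \right)} = i \sqrt{5}$ ($k{\left(l \right)} = \sqrt{-2 - 3} = \sqrt{-5} = i \sqrt{5}$)
$V = 42$ ($V = \left(-7\right) \left(-6\right) = 42$)
$R{\left(t \right)} = 42 - t$
$R{\left(k{\left(9 \right)} \right)} - d{\left(137 \right)} = \left(42 - i \sqrt{5}\right) - -41 = \left(42 - i \sqrt{5}\right) + 41 = 83 - i \sqrt{5}$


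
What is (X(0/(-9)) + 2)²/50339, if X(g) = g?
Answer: 4/50339 ≈ 7.9461e-5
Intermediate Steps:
(X(0/(-9)) + 2)²/50339 = (0/(-9) + 2)²/50339 = (0*(-⅑) + 2)²*(1/50339) = (0 + 2)²*(1/50339) = 2²*(1/50339) = 4*(1/50339) = 4/50339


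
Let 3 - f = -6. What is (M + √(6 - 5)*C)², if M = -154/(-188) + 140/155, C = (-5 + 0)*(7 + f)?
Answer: 52030066201/8491396 ≈ 6127.4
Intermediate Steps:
f = 9 (f = 3 - 1*(-6) = 3 + 6 = 9)
C = -80 (C = (-5 + 0)*(7 + 9) = -5*16 = -80)
M = 5019/2914 (M = -154*(-1/188) + 140*(1/155) = 77/94 + 28/31 = 5019/2914 ≈ 1.7224)
(M + √(6 - 5)*C)² = (5019/2914 + √(6 - 5)*(-80))² = (5019/2914 + √1*(-80))² = (5019/2914 + 1*(-80))² = (5019/2914 - 80)² = (-228101/2914)² = 52030066201/8491396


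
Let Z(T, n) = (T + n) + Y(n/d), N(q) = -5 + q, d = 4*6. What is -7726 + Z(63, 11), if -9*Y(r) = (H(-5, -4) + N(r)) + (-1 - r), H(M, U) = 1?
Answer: -68863/9 ≈ -7651.4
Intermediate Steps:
d = 24
Y(r) = 5/9 (Y(r) = -((1 + (-5 + r)) + (-1 - r))/9 = -((-4 + r) + (-1 - r))/9 = -⅑*(-5) = 5/9)
Z(T, n) = 5/9 + T + n (Z(T, n) = (T + n) + 5/9 = 5/9 + T + n)
-7726 + Z(63, 11) = -7726 + (5/9 + 63 + 11) = -7726 + 671/9 = -68863/9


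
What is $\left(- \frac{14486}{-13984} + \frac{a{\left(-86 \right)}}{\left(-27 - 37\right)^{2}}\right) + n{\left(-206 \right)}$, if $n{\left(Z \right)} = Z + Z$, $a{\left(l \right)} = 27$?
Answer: $- \frac{735594217}{1789952} \approx -410.96$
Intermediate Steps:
$n{\left(Z \right)} = 2 Z$
$\left(- \frac{14486}{-13984} + \frac{a{\left(-86 \right)}}{\left(-27 - 37\right)^{2}}\right) + n{\left(-206 \right)} = \left(- \frac{14486}{-13984} + \frac{27}{\left(-27 - 37\right)^{2}}\right) + 2 \left(-206\right) = \left(\left(-14486\right) \left(- \frac{1}{13984}\right) + \frac{27}{\left(-64\right)^{2}}\right) - 412 = \left(\frac{7243}{6992} + \frac{27}{4096}\right) - 412 = \frac{1866007}{1789952} - 412 = - \frac{735594217}{1789952}$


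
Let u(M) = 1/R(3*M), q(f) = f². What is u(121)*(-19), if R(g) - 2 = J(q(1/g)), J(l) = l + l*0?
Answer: -2503611/263539 ≈ -9.5000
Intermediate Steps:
J(l) = l (J(l) = l + 0 = l)
R(g) = 2 + g⁻² (R(g) = 2 + (1/g)² = 2 + g⁻²)
u(M) = 1/(2 + 1/(9*M²)) (u(M) = 1/(2 + (3*M)⁻²) = 1/(2 + 1/(9*M²)))
u(121)*(-19) = (9*121²/(1 + 18*121²))*(-19) = (9*14641/(1 + 18*14641))*(-19) = (9*14641/(1 + 263538))*(-19) = (9*14641/263539)*(-19) = (9*14641*(1/263539))*(-19) = (131769/263539)*(-19) = -2503611/263539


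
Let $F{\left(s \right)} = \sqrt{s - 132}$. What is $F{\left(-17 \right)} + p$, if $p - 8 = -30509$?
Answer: $-30501 + i \sqrt{149} \approx -30501.0 + 12.207 i$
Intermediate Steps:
$p = -30501$ ($p = 8 - 30509 = -30501$)
$F{\left(s \right)} = \sqrt{-132 + s}$
$F{\left(-17 \right)} + p = \sqrt{-132 - 17} - 30501 = \sqrt{-149} - 30501 = i \sqrt{149} - 30501 = -30501 + i \sqrt{149}$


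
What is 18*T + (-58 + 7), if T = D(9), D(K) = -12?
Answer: -267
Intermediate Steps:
T = -12
18*T + (-58 + 7) = 18*(-12) + (-58 + 7) = -216 - 51 = -267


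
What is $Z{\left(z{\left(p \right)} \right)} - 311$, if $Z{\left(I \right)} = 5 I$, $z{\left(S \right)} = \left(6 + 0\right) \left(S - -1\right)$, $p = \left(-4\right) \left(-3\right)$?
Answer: $79$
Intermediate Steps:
$p = 12$
$z{\left(S \right)} = 6 + 6 S$ ($z{\left(S \right)} = 6 \left(S + 1\right) = 6 \left(1 + S\right) = 6 + 6 S$)
$Z{\left(z{\left(p \right)} \right)} - 311 = 5 \left(6 + 6 \cdot 12\right) - 311 = 5 \left(6 + 72\right) - 311 = 5 \cdot 78 - 311 = 390 - 311 = 79$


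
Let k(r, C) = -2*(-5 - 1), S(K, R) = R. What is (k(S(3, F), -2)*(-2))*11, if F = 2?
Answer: -264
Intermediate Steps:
k(r, C) = 12 (k(r, C) = -2*(-6) = 12)
(k(S(3, F), -2)*(-2))*11 = (12*(-2))*11 = -24*11 = -264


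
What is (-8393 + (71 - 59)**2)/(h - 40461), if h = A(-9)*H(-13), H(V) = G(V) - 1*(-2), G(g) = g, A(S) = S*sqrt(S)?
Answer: 111254263/545726910 + 272217*I/181908970 ≈ 0.20386 + 0.0014964*I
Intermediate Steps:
A(S) = S**(3/2)
H(V) = 2 + V (H(V) = V - 1*(-2) = V + 2 = 2 + V)
h = 297*I (h = (-9)**(3/2)*(2 - 13) = -27*I*(-11) = 297*I ≈ 297.0*I)
(-8393 + (71 - 59)**2)/(h - 40461) = (-8393 + (71 - 59)**2)/(297*I - 40461) = (-8393 + 12**2)/(-40461 + 297*I) = (-8393 + 144)*((-40461 - 297*I)/1637180730) = -8249*(-40461 - 297*I)/1637180730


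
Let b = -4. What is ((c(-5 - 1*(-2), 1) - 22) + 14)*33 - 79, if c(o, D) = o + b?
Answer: -574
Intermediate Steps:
c(o, D) = -4 + o (c(o, D) = o - 4 = -4 + o)
((c(-5 - 1*(-2), 1) - 22) + 14)*33 - 79 = (((-4 + (-5 - 1*(-2))) - 22) + 14)*33 - 79 = (((-4 + (-5 + 2)) - 22) + 14)*33 - 79 = (((-4 - 3) - 22) + 14)*33 - 79 = ((-7 - 22) + 14)*33 - 79 = (-29 + 14)*33 - 79 = -15*33 - 79 = -495 - 79 = -574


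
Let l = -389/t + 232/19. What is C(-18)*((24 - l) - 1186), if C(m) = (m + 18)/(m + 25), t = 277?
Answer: 0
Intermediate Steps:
C(m) = (18 + m)/(25 + m)
l = 56873/5263 (l = -389/277 + 232/19 = 56873/5263 ≈ 10.806)
C(-18)*((24 - l) - 1186) = ((18 - 18)/(25 - 18))*((24 - 1*56873/5263) - 1186) = (0/7)*((24 - 56873/5263) - 1186) = ((1/7)*0)*(69439/5263 - 1186) = 0*(-6172479/5263) = 0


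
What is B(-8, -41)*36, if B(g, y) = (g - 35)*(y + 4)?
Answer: 57276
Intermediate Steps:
B(g, y) = (-35 + g)*(4 + y)
B(-8, -41)*36 = (-140 - 35*(-41) + 4*(-8) - 8*(-41))*36 = (-140 + 1435 - 32 + 328)*36 = 1591*36 = 57276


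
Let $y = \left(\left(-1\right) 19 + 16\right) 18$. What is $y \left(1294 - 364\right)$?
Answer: $-50220$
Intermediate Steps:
$y = -54$ ($y = \left(-19 + 16\right) 18 = \left(-3\right) 18 = -54$)
$y \left(1294 - 364\right) = - 54 \left(1294 - 364\right) = \left(-54\right) 930 = -50220$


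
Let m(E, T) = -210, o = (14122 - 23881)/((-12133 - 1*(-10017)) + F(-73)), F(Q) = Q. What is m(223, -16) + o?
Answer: -449931/2189 ≈ -205.54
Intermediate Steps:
o = 9759/2189 (o = (14122 - 23881)/((-12133 - 1*(-10017)) - 73) = -9759/((-12133 + 10017) - 73) = -9759/(-2116 - 73) = -9759/(-2189) = -9759*(-1/2189) = 9759/2189 ≈ 4.4582)
m(223, -16) + o = -210 + 9759/2189 = -449931/2189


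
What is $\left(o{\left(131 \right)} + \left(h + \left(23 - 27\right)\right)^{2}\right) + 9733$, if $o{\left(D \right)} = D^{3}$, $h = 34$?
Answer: $2258724$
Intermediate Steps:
$\left(o{\left(131 \right)} + \left(h + \left(23 - 27\right)\right)^{2}\right) + 9733 = \left(131^{3} + \left(34 + \left(23 - 27\right)\right)^{2}\right) + 9733 = \left(2248091 + \left(34 + \left(23 - 27\right)\right)^{2}\right) + 9733 = \left(2248091 + \left(34 - 4\right)^{2}\right) + 9733 = \left(2248091 + 30^{2}\right) + 9733 = \left(2248091 + 900\right) + 9733 = 2248991 + 9733 = 2258724$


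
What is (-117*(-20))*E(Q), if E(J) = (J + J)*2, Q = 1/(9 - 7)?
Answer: 4680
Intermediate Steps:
Q = ½ (Q = 1/2 = ½ ≈ 0.50000)
E(J) = 4*J (E(J) = (2*J)*2 = 4*J)
(-117*(-20))*E(Q) = (-117*(-20))*(4*(½)) = -117*(-20)*2 = 2340*2 = 4680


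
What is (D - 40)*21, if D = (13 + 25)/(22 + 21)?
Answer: -35322/43 ≈ -821.44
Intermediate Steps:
D = 38/43 ≈ 0.88372
(D - 40)*21 = (38/43 - 40)*21 = -1682/43*21 = -35322/43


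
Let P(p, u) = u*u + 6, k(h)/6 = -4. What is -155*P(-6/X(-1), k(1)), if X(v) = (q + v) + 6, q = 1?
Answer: -90210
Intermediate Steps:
k(h) = -24 (k(h) = 6*(-4) = -24)
X(v) = 7 + v (X(v) = (1 + v) + 6 = 7 + v)
P(p, u) = 6 + u² (P(p, u) = u² + 6 = 6 + u²)
-155*P(-6/X(-1), k(1)) = -155*(6 + (-24)²) = -155*(6 + 576) = -155*582 = -90210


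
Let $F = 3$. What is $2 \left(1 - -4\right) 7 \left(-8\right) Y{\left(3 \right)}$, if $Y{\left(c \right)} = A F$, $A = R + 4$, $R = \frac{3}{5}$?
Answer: $-7728$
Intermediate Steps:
$R = \frac{3}{5}$ ($R = 3 \cdot \frac{1}{5} = \frac{3}{5} \approx 0.6$)
$A = \frac{23}{5}$ ($A = \frac{3}{5} + 4 = \frac{23}{5} \approx 4.6$)
$Y{\left(c \right)} = \frac{69}{5}$ ($Y{\left(c \right)} = \frac{23}{5} \cdot 3 = \frac{69}{5}$)
$2 \left(1 - -4\right) 7 \left(-8\right) Y{\left(3 \right)} = 2 \left(1 - -4\right) 7 \left(-8\right) \frac{69}{5} = 2 \left(1 + 4\right) 7 \left(-8\right) \frac{69}{5} = 2 \cdot 5 \cdot 7 \left(-8\right) \frac{69}{5} = 10 \cdot 7 \left(-8\right) \frac{69}{5} = 70 \left(-8\right) \frac{69}{5} = \left(-560\right) \frac{69}{5} = -7728$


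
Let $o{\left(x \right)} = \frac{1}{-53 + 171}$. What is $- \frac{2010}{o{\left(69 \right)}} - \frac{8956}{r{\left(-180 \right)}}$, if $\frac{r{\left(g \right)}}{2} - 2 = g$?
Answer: $- \frac{21106781}{89} \approx -2.3715 \cdot 10^{5}$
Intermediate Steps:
$r{\left(g \right)} = 4 + 2 g$
$o{\left(x \right)} = \frac{1}{118}$
$- \frac{2010}{o{\left(69 \right)}} - \frac{8956}{r{\left(-180 \right)}} = - 2010 \frac{1}{\frac{1}{118}} - \frac{8956}{4 + 2 \left(-180\right)} = \left(-2010\right) 118 - \frac{8956}{4 - 360} = -237180 - \frac{8956}{-356} = -237180 - - \frac{2239}{89} = -237180 + \frac{2239}{89} = - \frac{21106781}{89}$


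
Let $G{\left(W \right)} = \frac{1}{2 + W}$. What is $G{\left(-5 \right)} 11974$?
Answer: $- \frac{11974}{3} \approx -3991.3$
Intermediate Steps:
$G{\left(-5 \right)} 11974 = \frac{1}{2 - 5} \cdot 11974 = \frac{1}{-3} \cdot 11974 = \left(- \frac{1}{3}\right) 11974 = - \frac{11974}{3}$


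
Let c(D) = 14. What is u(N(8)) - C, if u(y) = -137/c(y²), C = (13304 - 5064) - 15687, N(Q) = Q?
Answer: 104121/14 ≈ 7437.2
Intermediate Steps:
C = -7447 (C = 8240 - 15687 = -7447)
u(y) = -137/14
u(N(8)) - C = -137/14 - 1*(-7447) = -137/14 + 7447 = 104121/14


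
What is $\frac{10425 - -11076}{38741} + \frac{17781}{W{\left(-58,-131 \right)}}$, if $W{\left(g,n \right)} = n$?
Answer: $- \frac{686037090}{5075071} \approx -135.18$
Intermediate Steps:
$\frac{10425 - -11076}{38741} + \frac{17781}{W{\left(-58,-131 \right)}} = \frac{10425 - -11076}{38741} + \frac{17781}{-131} = \left(10425 + 11076\right) \frac{1}{38741} + 17781 \left(- \frac{1}{131}\right) = 21501 \cdot \frac{1}{38741} - \frac{17781}{131} = \frac{21501}{38741} - \frac{17781}{131} = - \frac{686037090}{5075071}$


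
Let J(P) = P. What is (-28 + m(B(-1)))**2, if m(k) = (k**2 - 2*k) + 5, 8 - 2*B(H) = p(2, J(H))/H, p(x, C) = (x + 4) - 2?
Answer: 1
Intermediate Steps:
p(x, C) = 2 + x (p(x, C) = (4 + x) - 2 = 2 + x)
B(H) = 4 - 2/H (B(H) = 4 - (2 + 2)/(2*H) = 4 - 2/H)
m(k) = 5 + k**2 - 2*k
(-28 + m(B(-1)))**2 = (-28 + (5 + (4 - 2/(-1))**2 - 2*(4 - 2/(-1))))**2 = (-28 + (5 + (4 - 2*(-1))**2 - 2*(4 - 2*(-1))))**2 = (-28 + (5 + (4 + 2)**2 - 2*(4 + 2)))**2 = (-28 + (5 + 6**2 - 2*6))**2 = (-28 + (5 + 36 - 12))**2 = (-28 + 29)**2 = 1**2 = 1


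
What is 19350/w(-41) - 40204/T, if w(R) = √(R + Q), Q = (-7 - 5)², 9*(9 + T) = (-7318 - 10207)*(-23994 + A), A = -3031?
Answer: -90459/118403261 + 19350*√103/103 ≈ 1906.6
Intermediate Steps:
T = 473613044/9 (T = -9 + ((-7318 - 10207)*(-23994 - 3031))/9 = -9 + (-17525*(-27025))/9 = -9 + (⅑)*473613125 = -9 + 473613125/9 = 473613044/9 ≈ 5.2624e+7)
Q = 144 (Q = (-12)² = 144)
w(R) = √(144 + R) (w(R) = √(R + 144) = √(144 + R))
19350/w(-41) - 40204/T = 19350/(√(144 - 41)) - 40204/473613044/9 = 19350/(√103) - 40204*9/473613044 = 19350*(√103/103) - 90459/118403261 = 19350*√103/103 - 90459/118403261 = -90459/118403261 + 19350*√103/103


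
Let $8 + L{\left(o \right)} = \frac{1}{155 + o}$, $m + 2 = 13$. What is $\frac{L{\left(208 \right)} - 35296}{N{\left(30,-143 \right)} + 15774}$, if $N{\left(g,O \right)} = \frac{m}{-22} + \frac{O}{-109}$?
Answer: $- \frac{2793746518}{1248323967} \approx -2.238$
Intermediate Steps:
$m = 11$ ($m = -2 + 13 = 11$)
$N{\left(g,O \right)} = - \frac{1}{2} - \frac{O}{109}$ ($N{\left(g,O \right)} = \frac{11}{-22} + \frac{O}{-109} = 11 \left(- \frac{1}{22}\right) + O \left(- \frac{1}{109}\right) = - \frac{1}{2} - \frac{O}{109}$)
$L{\left(o \right)} = -8 + \frac{1}{155 + o}$
$\frac{L{\left(208 \right)} - 35296}{N{\left(30,-143 \right)} + 15774} = \frac{\frac{-1239 - 1664}{155 + 208} - 35296}{\left(- \frac{1}{2} - - \frac{143}{109}\right) + 15774} = \frac{\frac{-1239 - 1664}{363} - 35296}{\left(- \frac{1}{2} + \frac{143}{109}\right) + 15774} = \frac{\frac{1}{363} \left(-2903\right) - 35296}{\frac{177}{218} + 15774} = \frac{- \frac{2903}{363} - 35296}{\frac{3438909}{218}} = \left(- \frac{12815351}{363}\right) \frac{218}{3438909} = - \frac{2793746518}{1248323967}$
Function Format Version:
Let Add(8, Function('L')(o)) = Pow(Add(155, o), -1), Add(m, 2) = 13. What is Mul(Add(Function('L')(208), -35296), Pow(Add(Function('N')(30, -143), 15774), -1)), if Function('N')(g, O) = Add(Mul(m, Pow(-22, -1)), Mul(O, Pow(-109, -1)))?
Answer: Rational(-2793746518, 1248323967) ≈ -2.2380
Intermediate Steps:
m = 11 (m = Add(-2, 13) = 11)
Function('N')(g, O) = Add(Rational(-1, 2), Mul(Rational(-1, 109), O)) (Function('N')(g, O) = Add(Mul(11, Pow(-22, -1)), Mul(O, Pow(-109, -1))) = Add(Mul(11, Rational(-1, 22)), Mul(O, Rational(-1, 109))) = Add(Rational(-1, 2), Mul(Rational(-1, 109), O)))
Function('L')(o) = Add(-8, Pow(Add(155, o), -1))
Mul(Add(Function('L')(208), -35296), Pow(Add(Function('N')(30, -143), 15774), -1)) = Mul(Add(Mul(Pow(Add(155, 208), -1), Add(-1239, Mul(-8, 208))), -35296), Pow(Add(Add(Rational(-1, 2), Mul(Rational(-1, 109), -143)), 15774), -1)) = Mul(Add(Mul(Pow(363, -1), Add(-1239, -1664)), -35296), Pow(Add(Add(Rational(-1, 2), Rational(143, 109)), 15774), -1)) = Mul(Add(Mul(Rational(1, 363), -2903), -35296), Pow(Add(Rational(177, 218), 15774), -1)) = Mul(Add(Rational(-2903, 363), -35296), Pow(Rational(3438909, 218), -1)) = Mul(Rational(-12815351, 363), Rational(218, 3438909)) = Rational(-2793746518, 1248323967)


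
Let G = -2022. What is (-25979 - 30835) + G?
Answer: -58836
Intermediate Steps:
(-25979 - 30835) + G = (-25979 - 30835) - 2022 = -56814 - 2022 = -58836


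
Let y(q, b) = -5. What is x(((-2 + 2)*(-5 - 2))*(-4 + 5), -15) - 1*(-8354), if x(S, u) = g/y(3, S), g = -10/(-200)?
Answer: 835399/100 ≈ 8354.0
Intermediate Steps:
g = 1/20 (g = -10*(-1/200) = 1/20 ≈ 0.050000)
x(S, u) = -1/100 (x(S, u) = (1/20)/(-5) = (1/20)*(-1/5) = -1/100)
x(((-2 + 2)*(-5 - 2))*(-4 + 5), -15) - 1*(-8354) = -1/100 - 1*(-8354) = -1/100 + 8354 = 835399/100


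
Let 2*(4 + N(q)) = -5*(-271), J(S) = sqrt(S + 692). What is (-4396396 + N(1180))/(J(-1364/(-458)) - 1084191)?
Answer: 727579223344285/179455105564666 + 43957225*sqrt(1457814)/538365316693998 ≈ 4.0545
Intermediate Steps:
J(S) = sqrt(692 + S)
N(q) = 1347/2 (N(q) = -4 + (-5*(-271))/2 = -4 + (1/2)*1355 = -4 + 1355/2 = 1347/2)
(-4396396 + N(1180))/(J(-1364/(-458)) - 1084191) = (-4396396 + 1347/2)/(sqrt(692 - 1364/(-458)) - 1084191) = -8791445/(2*(sqrt(692 - 1364*(-1/458)) - 1084191)) = -8791445/(2*(sqrt(692 + 682/229) - 1084191)) = -8791445/(2*(sqrt(159150/229) - 1084191)) = -8791445/(2*(5*sqrt(1457814)/229 - 1084191)) = -8791445/(2*(-1084191 + 5*sqrt(1457814)/229))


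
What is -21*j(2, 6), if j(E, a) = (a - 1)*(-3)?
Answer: 315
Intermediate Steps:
j(E, a) = 3 - 3*a (j(E, a) = (-1 + a)*(-3) = 3 - 3*a)
-21*j(2, 6) = -21*(3 - 3*6) = -21*(3 - 18) = -21*(-15) = 315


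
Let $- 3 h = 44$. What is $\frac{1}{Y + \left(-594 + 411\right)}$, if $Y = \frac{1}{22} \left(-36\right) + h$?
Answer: $- \frac{33}{6577} \approx -0.0050175$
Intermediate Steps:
$h = - \frac{44}{3}$ ($h = \left(- \frac{1}{3}\right) 44 = - \frac{44}{3} \approx -14.667$)
$Y = - \frac{538}{33}$ ($Y = \frac{1}{22} \left(-36\right) - \frac{44}{3} = - \frac{18}{11} - \frac{44}{3} = - \frac{538}{33} \approx -16.303$)
$\frac{1}{Y + \left(-594 + 411\right)} = \frac{1}{- \frac{538}{33} + \left(-594 + 411\right)} = \frac{1}{- \frac{538}{33} - 183} = \frac{1}{- \frac{6577}{33}} = - \frac{33}{6577}$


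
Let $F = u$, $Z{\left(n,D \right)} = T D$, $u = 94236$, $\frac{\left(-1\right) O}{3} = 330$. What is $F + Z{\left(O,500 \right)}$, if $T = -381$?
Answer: $-96264$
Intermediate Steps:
$O = -990$ ($O = \left(-3\right) 330 = -990$)
$Z{\left(n,D \right)} = - 381 D$
$F = 94236$
$F + Z{\left(O,500 \right)} = 94236 - 190500 = -96264$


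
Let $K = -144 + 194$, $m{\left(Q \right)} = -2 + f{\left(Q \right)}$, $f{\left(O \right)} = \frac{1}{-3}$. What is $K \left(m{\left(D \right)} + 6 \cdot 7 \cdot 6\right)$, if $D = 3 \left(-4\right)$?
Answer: $\frac{37450}{3} \approx 12483.0$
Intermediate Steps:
$f{\left(O \right)} = - \frac{1}{3}$
$D = -12$
$m{\left(Q \right)} = - \frac{7}{3}$ ($m{\left(Q \right)} = -2 - \frac{1}{3} = - \frac{7}{3}$)
$K = 50$
$K \left(m{\left(D \right)} + 6 \cdot 7 \cdot 6\right) = 50 \left(- \frac{7}{3} + 6 \cdot 7 \cdot 6\right) = 50 \left(- \frac{7}{3} + 42 \cdot 6\right) = 50 \left(- \frac{7}{3} + 252\right) = 50 \cdot \frac{749}{3} = \frac{37450}{3}$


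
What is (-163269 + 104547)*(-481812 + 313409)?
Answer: 9888960966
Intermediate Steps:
(-163269 + 104547)*(-481812 + 313409) = -58722*(-168403) = 9888960966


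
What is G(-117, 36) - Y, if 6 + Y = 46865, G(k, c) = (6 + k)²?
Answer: -34538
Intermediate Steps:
Y = 46859 (Y = -6 + 46865 = 46859)
G(-117, 36) - Y = (6 - 117)² - 1*46859 = (-111)² - 46859 = 12321 - 46859 = -34538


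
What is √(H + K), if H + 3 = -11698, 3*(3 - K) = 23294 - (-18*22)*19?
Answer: 2*I*√49434/3 ≈ 148.23*I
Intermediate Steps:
K = -30809/3 (K = 3 - (23294 - (-18*22)*19)/3 = 3 - (23294 - (-396)*19)/3 = 3 - (23294 - 1*(-7524))/3 = 3 - (23294 + 7524)/3 = 3 - ⅓*30818 = 3 - 30818/3 = -30809/3 ≈ -10270.)
H = -11701 (H = -3 - 11698 = -11701)
√(H + K) = √(-11701 - 30809/3) = √(-65912/3) = 2*I*√49434/3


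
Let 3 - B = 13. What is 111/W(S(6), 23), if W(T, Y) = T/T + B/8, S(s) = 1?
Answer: -444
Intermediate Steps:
B = -10 (B = 3 - 1*13 = 3 - 13 = -10)
W(T, Y) = -1/4 (W(T, Y) = T/T - 10/8 = 1 - 10*1/8 = 1 - 5/4 = -1/4)
111/W(S(6), 23) = 111/(-1/4) = 111*(-4) = -444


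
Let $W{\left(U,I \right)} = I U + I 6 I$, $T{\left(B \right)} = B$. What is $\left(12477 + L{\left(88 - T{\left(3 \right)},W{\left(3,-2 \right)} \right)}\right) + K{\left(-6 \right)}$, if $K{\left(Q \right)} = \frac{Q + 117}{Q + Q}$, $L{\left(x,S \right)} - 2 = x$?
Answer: $\frac{50219}{4} \approx 12555.0$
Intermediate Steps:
$W{\left(U,I \right)} = 6 I^{2} + I U$ ($W{\left(U,I \right)} = I U + 6 I I = I U + 6 I^{2} = 6 I^{2} + I U$)
$L{\left(x,S \right)} = 2 + x$
$K{\left(Q \right)} = \frac{117 + Q}{2 Q}$
$\left(12477 + L{\left(88 - T{\left(3 \right)},W{\left(3,-2 \right)} \right)}\right) + K{\left(-6 \right)} = \left(12477 + \left(2 + \left(88 - 3\right)\right)\right) + \frac{117 - 6}{2 \left(-6\right)} = \left(12477 + \left(2 + \left(88 - 3\right)\right)\right) + \frac{1}{2} \left(- \frac{1}{6}\right) 111 = \left(12477 + \left(2 + 85\right)\right) - \frac{37}{4} = \left(12477 + 87\right) - \frac{37}{4} = 12564 - \frac{37}{4} = \frac{50219}{4}$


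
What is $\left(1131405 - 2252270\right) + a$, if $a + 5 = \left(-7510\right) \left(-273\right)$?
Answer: $929360$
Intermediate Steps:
$a = 2050225$ ($a = -5 - -2050230 = -5 + 2050230 = 2050225$)
$\left(1131405 - 2252270\right) + a = \left(1131405 - 2252270\right) + 2050225 = -1120865 + 2050225 = 929360$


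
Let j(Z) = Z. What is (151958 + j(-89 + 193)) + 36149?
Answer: 188211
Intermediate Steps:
(151958 + j(-89 + 193)) + 36149 = (151958 + (-89 + 193)) + 36149 = (151958 + 104) + 36149 = 152062 + 36149 = 188211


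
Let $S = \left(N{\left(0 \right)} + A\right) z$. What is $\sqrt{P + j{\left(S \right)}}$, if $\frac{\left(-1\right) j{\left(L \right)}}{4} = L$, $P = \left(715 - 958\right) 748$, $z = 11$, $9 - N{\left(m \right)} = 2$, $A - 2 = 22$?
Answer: $2 i \sqrt{45782} \approx 427.93 i$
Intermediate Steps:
$A = 24$ ($A = 2 + 22 = 24$)
$N{\left(m \right)} = 7$ ($N{\left(m \right)} = 9 - 2 = 7$)
$P = -181764$ ($P = \left(-243\right) 748 = -181764$)
$S = 341$ ($S = \left(7 + 24\right) 11 = 31 \cdot 11 = 341$)
$j{\left(L \right)} = - 4 L$
$\sqrt{P + j{\left(S \right)}} = \sqrt{-181764 - 1364} = \sqrt{-183128} = 2 i \sqrt{45782}$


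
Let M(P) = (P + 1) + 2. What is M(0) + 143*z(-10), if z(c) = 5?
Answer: 718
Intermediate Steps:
M(P) = 3 + P (M(P) = (1 + P) + 2 = 3 + P)
M(0) + 143*z(-10) = (3 + 0) + 143*5 = 3 + 715 = 718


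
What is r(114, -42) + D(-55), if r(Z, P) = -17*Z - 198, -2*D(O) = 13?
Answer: -4285/2 ≈ -2142.5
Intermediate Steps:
D(O) = -13/2 (D(O) = -½*13 = -13/2)
r(Z, P) = -198 - 17*Z
r(114, -42) + D(-55) = (-198 - 17*114) - 13/2 = (-198 - 1938) - 13/2 = -2136 - 13/2 = -4285/2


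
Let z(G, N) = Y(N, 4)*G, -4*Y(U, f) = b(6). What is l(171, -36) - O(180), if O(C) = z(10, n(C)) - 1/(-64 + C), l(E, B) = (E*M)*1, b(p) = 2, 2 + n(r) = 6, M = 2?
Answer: 40253/116 ≈ 347.01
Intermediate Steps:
n(r) = 4 (n(r) = -2 + 6 = 4)
l(E, B) = 2*E (l(E, B) = (E*2)*1 = (2*E)*1 = 2*E)
Y(U, f) = -½ (Y(U, f) = -¼*2 = -½)
z(G, N) = -G/2
O(C) = -5 - 1/(-64 + C) (O(C) = -½*10 - 1/(-64 + C) = -5 - 1/(-64 + C))
l(171, -36) - O(180) = 2*171 - (319 - 5*180)/(-64 + 180) = 342 - (319 - 900)/116 = 342 - (-581)/116 = 342 - 1*(-581/116) = 342 + 581/116 = 40253/116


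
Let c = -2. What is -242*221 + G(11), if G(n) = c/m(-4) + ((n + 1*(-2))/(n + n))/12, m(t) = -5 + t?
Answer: -42357541/792 ≈ -53482.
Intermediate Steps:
G(n) = 2/9 + (-2 + n)/(24*n) (G(n) = -2/(-5 - 4) + ((n + 1*(-2))/(n + n))/12 = -2/(-9) + ((n - 2)/((2*n)))*(1/12) = -2*(-1/9) + ((-2 + n)*(1/(2*n)))*(1/12) = 2/9 + ((-2 + n)/(2*n))*(1/12) = 2/9 + (-2 + n)/(24*n))
-242*221 + G(11) = -242*221 + (1/72)*(-6 + 19*11)/11 = -53482 + (1/72)*(1/11)*(-6 + 209) = -53482 + (1/72)*(1/11)*203 = -53482 + 203/792 = -42357541/792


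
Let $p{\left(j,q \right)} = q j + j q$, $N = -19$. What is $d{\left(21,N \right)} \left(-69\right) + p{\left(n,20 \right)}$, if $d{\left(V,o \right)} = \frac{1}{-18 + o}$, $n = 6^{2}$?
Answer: $\frac{53349}{37} \approx 1441.9$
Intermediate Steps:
$n = 36$
$p{\left(j,q \right)} = 2 j q$ ($p{\left(j,q \right)} = j q + j q = 2 j q$)
$d{\left(21,N \right)} \left(-69\right) + p{\left(n,20 \right)} = \frac{1}{-18 - 19} \left(-69\right) + 2 \cdot 36 \cdot 20 = \frac{1}{-37} \left(-69\right) + 1440 = \left(- \frac{1}{37}\right) \left(-69\right) + 1440 = \frac{69}{37} + 1440 = \frac{53349}{37}$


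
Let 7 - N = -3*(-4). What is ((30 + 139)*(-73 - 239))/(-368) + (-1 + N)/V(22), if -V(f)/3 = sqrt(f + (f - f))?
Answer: 6591/46 + sqrt(22)/11 ≈ 143.71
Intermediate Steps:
V(f) = -3*sqrt(f) (V(f) = -3*sqrt(f + (f - f)) = -3*sqrt(f + 0) = -3*sqrt(f))
N = -5 (N = 7 - (-3)*(-4) = 7 - 1*12 = 7 - 12 = -5)
((30 + 139)*(-73 - 239))/(-368) + (-1 + N)/V(22) = ((30 + 139)*(-73 - 239))/(-368) + (-1 - 5)/((-3*sqrt(22))) = (169*(-312))*(-1/368) - (-1)*sqrt(22)/11 = -52728*(-1/368) + sqrt(22)/11 = 6591/46 + sqrt(22)/11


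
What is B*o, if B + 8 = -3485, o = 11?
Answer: -38423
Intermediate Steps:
B = -3493 (B = -8 - 3485 = -3493)
B*o = -3493*11 = -38423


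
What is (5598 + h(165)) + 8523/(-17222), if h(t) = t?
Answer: 99241863/17222 ≈ 5762.5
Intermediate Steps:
(5598 + h(165)) + 8523/(-17222) = (5598 + 165) + 8523/(-17222) = 5763 + 8523*(-1/17222) = 5763 - 8523/17222 = 99241863/17222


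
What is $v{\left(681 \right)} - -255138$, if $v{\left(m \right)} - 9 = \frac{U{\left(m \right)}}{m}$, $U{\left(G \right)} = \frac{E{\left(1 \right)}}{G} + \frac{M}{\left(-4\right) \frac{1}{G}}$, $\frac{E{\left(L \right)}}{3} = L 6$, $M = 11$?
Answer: $\frac{52589312241}{206116} \approx 2.5514 \cdot 10^{5}$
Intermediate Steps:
$E{\left(L \right)} = 18 L$ ($E{\left(L \right)} = 3 L 6 = 3 \cdot 6 L = 18 L$)
$U{\left(G \right)} = \frac{18}{G} - \frac{11 G}{4}$ ($U{\left(G \right)} = \frac{18 \cdot 1}{G} + \frac{11}{\left(-4\right) \frac{1}{G}} = \frac{18}{G} + 11 \left(- \frac{G}{4}\right) = \frac{18}{G} - \frac{11 G}{4}$)
$v{\left(m \right)} = 9 + \frac{\frac{18}{m} - \frac{11 m}{4}}{m}$
$v{\left(681 \right)} - -255138 = \left(\frac{25}{4} + \frac{18}{463761}\right) - -255138 = \left(\frac{25}{4} + 18 \cdot \frac{1}{463761}\right) + 255138 = \left(\frac{25}{4} + \frac{2}{51529}\right) + 255138 = \frac{1288233}{206116} + 255138 = \frac{52589312241}{206116}$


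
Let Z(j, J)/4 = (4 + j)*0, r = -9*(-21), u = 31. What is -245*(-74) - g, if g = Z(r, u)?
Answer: 18130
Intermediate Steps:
r = 189
Z(j, J) = 0 (Z(j, J) = 4*((4 + j)*0) = 4*0 = 0)
g = 0
-245*(-74) - g = -245*(-74) - 1*0 = 18130 + 0 = 18130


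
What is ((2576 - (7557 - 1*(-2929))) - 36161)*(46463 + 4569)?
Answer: -2249031272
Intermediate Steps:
((2576 - (7557 - 1*(-2929))) - 36161)*(46463 + 4569) = ((2576 - (7557 + 2929)) - 36161)*51032 = ((2576 - 1*10486) - 36161)*51032 = ((2576 - 10486) - 36161)*51032 = (-7910 - 36161)*51032 = -44071*51032 = -2249031272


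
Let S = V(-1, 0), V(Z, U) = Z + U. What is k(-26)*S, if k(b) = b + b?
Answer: 52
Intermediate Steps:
k(b) = 2*b
V(Z, U) = U + Z
S = -1 (S = 0 - 1 = -1)
k(-26)*S = (2*(-26))*(-1) = -52*(-1) = 52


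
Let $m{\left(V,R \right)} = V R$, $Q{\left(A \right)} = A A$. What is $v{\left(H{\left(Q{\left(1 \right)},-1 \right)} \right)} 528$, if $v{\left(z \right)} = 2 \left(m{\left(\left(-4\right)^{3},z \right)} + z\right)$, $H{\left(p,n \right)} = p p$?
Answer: $-66528$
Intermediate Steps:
$Q{\left(A \right)} = A^{2}$
$H{\left(p,n \right)} = p^{2}$
$m{\left(V,R \right)} = R V$
$v{\left(z \right)} = - 126 z$ ($v{\left(z \right)} = 2 \left(z \left(-4\right)^{3} + z\right) = 2 \left(z \left(-64\right) + z\right) = 2 \left(- 64 z + z\right) = 2 \left(- 63 z\right) = - 126 z$)
$v{\left(H{\left(Q{\left(1 \right)},-1 \right)} \right)} 528 = - 126 \left(1^{2}\right)^{2} \cdot 528 = - 126 \cdot 1^{2} \cdot 528 = \left(-126\right) 1 \cdot 528 = \left(-126\right) 528 = -66528$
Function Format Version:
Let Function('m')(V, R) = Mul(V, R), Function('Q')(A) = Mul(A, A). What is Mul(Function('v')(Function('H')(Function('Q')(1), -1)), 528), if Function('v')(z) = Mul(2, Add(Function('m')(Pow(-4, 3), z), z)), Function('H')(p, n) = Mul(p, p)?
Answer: -66528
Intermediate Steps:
Function('Q')(A) = Pow(A, 2)
Function('H')(p, n) = Pow(p, 2)
Function('m')(V, R) = Mul(R, V)
Function('v')(z) = Mul(-126, z) (Function('v')(z) = Mul(2, Add(Mul(z, Pow(-4, 3)), z)) = Mul(2, Add(Mul(z, -64), z)) = Mul(2, Add(Mul(-64, z), z)) = Mul(2, Mul(-63, z)) = Mul(-126, z))
Mul(Function('v')(Function('H')(Function('Q')(1), -1)), 528) = Mul(Mul(-126, Pow(Pow(1, 2), 2)), 528) = Mul(Mul(-126, Pow(1, 2)), 528) = Mul(Mul(-126, 1), 528) = Mul(-126, 528) = -66528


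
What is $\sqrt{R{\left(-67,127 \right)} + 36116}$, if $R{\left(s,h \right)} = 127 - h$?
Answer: $2 \sqrt{9029} \approx 190.04$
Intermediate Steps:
$\sqrt{R{\left(-67,127 \right)} + 36116} = \sqrt{\left(127 - 127\right) + 36116} = \sqrt{0 + 36116} = \sqrt{36116} = 2 \sqrt{9029}$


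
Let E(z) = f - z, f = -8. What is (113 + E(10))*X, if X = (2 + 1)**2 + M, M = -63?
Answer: -5130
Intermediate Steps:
E(z) = -8 - z
X = -54 (X = (2 + 1)**2 - 63 = 3**2 - 63 = 9 - 63 = -54)
(113 + E(10))*X = (113 + (-8 - 1*10))*(-54) = (113 + (-8 - 10))*(-54) = (113 - 18)*(-54) = 95*(-54) = -5130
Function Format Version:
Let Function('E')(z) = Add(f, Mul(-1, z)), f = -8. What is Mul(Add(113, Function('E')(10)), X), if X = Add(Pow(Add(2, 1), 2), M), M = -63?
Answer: -5130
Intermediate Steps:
Function('E')(z) = Add(-8, Mul(-1, z))
X = -54 (X = Add(Pow(Add(2, 1), 2), -63) = Add(Pow(3, 2), -63) = Add(9, -63) = -54)
Mul(Add(113, Function('E')(10)), X) = Mul(Add(113, Add(-8, Mul(-1, 10))), -54) = Mul(Add(113, Add(-8, -10)), -54) = Mul(Add(113, -18), -54) = Mul(95, -54) = -5130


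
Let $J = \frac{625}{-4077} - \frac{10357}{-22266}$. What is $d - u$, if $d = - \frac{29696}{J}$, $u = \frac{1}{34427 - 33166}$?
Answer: $- \frac{377705623996159}{3966438931} \approx -95225.0$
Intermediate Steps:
$u = \frac{1}{1261} \approx 0.00079302$
$J = \frac{3145471}{10086498}$ ($J = 625 \left(- \frac{1}{4077}\right) - - \frac{10357}{22266} = - \frac{625}{4077} + \frac{10357}{22266} = \frac{3145471}{10086498} \approx 0.31185$)
$d = - \frac{299528644608}{3145471}$ ($d = - \frac{29696}{\frac{3145471}{10086498}} = \left(-29696\right) \frac{10086498}{3145471} = - \frac{299528644608}{3145471} \approx -95225.0$)
$d - u = - \frac{299528644608}{3145471} - \frac{1}{1261} = - \frac{377705623996159}{3966438931}$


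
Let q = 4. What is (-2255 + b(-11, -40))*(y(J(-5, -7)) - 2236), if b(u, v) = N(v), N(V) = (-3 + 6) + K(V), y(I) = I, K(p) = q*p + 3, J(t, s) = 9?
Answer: 5364843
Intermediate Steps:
K(p) = 3 + 4*p (K(p) = 4*p + 3 = 3 + 4*p)
N(V) = 6 + 4*V (N(V) = (-3 + 6) + (3 + 4*V) = 3 + (3 + 4*V) = 6 + 4*V)
b(u, v) = 6 + 4*v
(-2255 + b(-11, -40))*(y(J(-5, -7)) - 2236) = (-2255 + (6 + 4*(-40)))*(9 - 2236) = (-2255 + (6 - 160))*(-2227) = (-2255 - 154)*(-2227) = -2409*(-2227) = 5364843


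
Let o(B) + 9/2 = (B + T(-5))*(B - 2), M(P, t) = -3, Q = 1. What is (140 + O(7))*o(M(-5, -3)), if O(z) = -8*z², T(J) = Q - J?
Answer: 4914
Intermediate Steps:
T(J) = 1 - J
o(B) = -9/2 + (-2 + B)*(6 + B) (o(B) = -9/2 + (B + (1 - 1*(-5)))*(B - 2) = -9/2 + (B + (1 + 5))*(-2 + B) = -9/2 + (B + 6)*(-2 + B) = -9/2 + (6 + B)*(-2 + B) = -9/2 + (-2 + B)*(6 + B))
(140 + O(7))*o(M(-5, -3)) = (140 - 8*7²)*(-33/2 + (-3)² + 4*(-3)) = (140 - 8*49)*(-33/2 + 9 - 12) = (140 - 392)*(-39/2) = -252*(-39/2) = 4914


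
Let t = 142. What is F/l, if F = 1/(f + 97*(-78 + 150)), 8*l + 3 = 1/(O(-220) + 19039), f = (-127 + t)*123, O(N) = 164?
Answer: -6401/21192543 ≈ -0.00030204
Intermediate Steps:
f = 1845 (f = (-127 + 142)*123 = 15*123 = 1845)
l = -7201/19203 (l = -3/8 + 1/(8*(164 + 19039)) = -3/8 + (⅛)/19203 = -3/8 + (⅛)*(1/19203) = -3/8 + 1/153624 = -7201/19203 ≈ -0.37499)
F = 1/8829 (F = 1/(1845 + 97*(-78 + 150)) = 1/(1845 + 97*72) = 1/(1845 + 6984) = 1/8829 ≈ 0.00011326)
F/l = 1/(8829*(-7201/19203)) = (1/8829)*(-19203/7201) = -6401/21192543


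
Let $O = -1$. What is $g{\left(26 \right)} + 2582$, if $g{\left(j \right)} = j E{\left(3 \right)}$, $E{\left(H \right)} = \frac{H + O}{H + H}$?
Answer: $\frac{7772}{3} \approx 2590.7$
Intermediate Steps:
$E{\left(H \right)} = \frac{-1 + H}{2 H}$ ($E{\left(H \right)} = \frac{H - 1}{H + H} = \frac{-1 + H}{2 H}$)
$g{\left(j \right)} = \frac{j}{3}$ ($g{\left(j \right)} = j \frac{-1 + 3}{2 \cdot 3} = j \frac{1}{2} \cdot \frac{1}{3} \cdot 2 = j \frac{1}{3} = \frac{j}{3}$)
$g{\left(26 \right)} + 2582 = \frac{1}{3} \cdot 26 + 2582 = \frac{26}{3} + 2582 = \frac{7772}{3}$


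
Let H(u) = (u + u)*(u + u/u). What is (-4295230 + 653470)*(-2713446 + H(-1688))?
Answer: -10859240324160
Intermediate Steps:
H(u) = 2*u*(1 + u) (H(u) = (2*u)*(u + 1) = (2*u)*(1 + u) = 2*u*(1 + u))
(-4295230 + 653470)*(-2713446 + H(-1688)) = (-4295230 + 653470)*(-2713446 + 2*(-1688)*(1 - 1688)) = -3641760*(-2713446 + 2*(-1688)*(-1687)) = -3641760*(-2713446 + 5695312) = -3641760*2981866 = -10859240324160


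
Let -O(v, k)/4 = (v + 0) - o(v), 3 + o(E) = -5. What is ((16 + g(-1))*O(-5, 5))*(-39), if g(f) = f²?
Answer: 7956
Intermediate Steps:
o(E) = -8 (o(E) = -3 - 5 = -8)
O(v, k) = -32 - 4*v (O(v, k) = -4*((v + 0) - 1*(-8)) = -4*(v + 8) = -4*(8 + v) = -32 - 4*v)
((16 + g(-1))*O(-5, 5))*(-39) = ((16 + (-1)²)*(-32 - 4*(-5)))*(-39) = ((16 + 1)*(-32 + 20))*(-39) = (17*(-12))*(-39) = -204*(-39) = 7956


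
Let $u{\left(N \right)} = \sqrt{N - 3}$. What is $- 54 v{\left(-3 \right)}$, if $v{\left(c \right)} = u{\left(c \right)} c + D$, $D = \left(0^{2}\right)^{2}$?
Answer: $162 i \sqrt{6} \approx 396.82 i$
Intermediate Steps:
$u{\left(N \right)} = \sqrt{-3 + N}$
$D = 0$ ($D = 0^{2} = 0$)
$v{\left(c \right)} = c \sqrt{-3 + c}$ ($v{\left(c \right)} = \sqrt{-3 + c} c + 0 = c \sqrt{-3 + c} + 0 = c \sqrt{-3 + c}$)
$- 54 v{\left(-3 \right)} = - 54 \left(- 3 \sqrt{-3 - 3}\right) = - 54 \left(- 3 \sqrt{-6}\right) = - 54 \left(- 3 i \sqrt{6}\right) = 162 i \sqrt{6}$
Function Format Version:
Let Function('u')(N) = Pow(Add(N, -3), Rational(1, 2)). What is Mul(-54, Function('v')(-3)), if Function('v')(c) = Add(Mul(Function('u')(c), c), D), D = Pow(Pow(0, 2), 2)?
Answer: Mul(162, I, Pow(6, Rational(1, 2))) ≈ Mul(396.82, I)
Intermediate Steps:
Function('u')(N) = Pow(Add(-3, N), Rational(1, 2))
D = 0 (D = Pow(0, 2) = 0)
Function('v')(c) = Mul(c, Pow(Add(-3, c), Rational(1, 2))) (Function('v')(c) = Add(Mul(Pow(Add(-3, c), Rational(1, 2)), c), 0) = Add(Mul(c, Pow(Add(-3, c), Rational(1, 2))), 0) = Mul(c, Pow(Add(-3, c), Rational(1, 2))))
Mul(-54, Function('v')(-3)) = Mul(-54, Mul(-3, Pow(Add(-3, -3), Rational(1, 2)))) = Mul(-54, Mul(-3, Pow(-6, Rational(1, 2)))) = Mul(-54, Mul(-3, Mul(I, Pow(6, Rational(1, 2))))) = Mul(-54, Mul(-3, I, Pow(6, Rational(1, 2)))) = Mul(162, I, Pow(6, Rational(1, 2)))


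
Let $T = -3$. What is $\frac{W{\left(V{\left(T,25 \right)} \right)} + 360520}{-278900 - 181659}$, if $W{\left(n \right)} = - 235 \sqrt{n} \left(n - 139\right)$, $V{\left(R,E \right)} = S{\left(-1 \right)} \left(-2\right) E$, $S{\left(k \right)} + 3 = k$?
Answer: $- \frac{360520}{460559} + \frac{143350 \sqrt{2}}{460559} \approx -0.34261$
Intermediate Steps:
$S{\left(k \right)} = -3 + k$
$V{\left(R,E \right)} = 8 E$ ($V{\left(R,E \right)} = \left(-3 - 1\right) \left(-2\right) E = \left(-4\right) \left(-2\right) E = 8 E$)
$W{\left(n \right)} = - 235 \sqrt{n} \left(-139 + n\right)$
$\frac{W{\left(V{\left(T,25 \right)} \right)} + 360520}{-278900 - 181659} = \frac{235 \sqrt{8 \cdot 25} \left(139 - 8 \cdot 25\right) + 360520}{-278900 - 181659} = \frac{235 \sqrt{200} \left(139 - 200\right) + 360520}{-278900 - 181659} = \frac{235 \cdot 10 \sqrt{2} \left(139 - 200\right) + 360520}{-278900 - 181659} = \frac{235 \cdot 10 \sqrt{2} \left(-61\right) + 360520}{-460559} = \left(- 143350 \sqrt{2} + 360520\right) \left(- \frac{1}{460559}\right) = \left(360520 - 143350 \sqrt{2}\right) \left(- \frac{1}{460559}\right) = - \frac{360520}{460559} + \frac{143350 \sqrt{2}}{460559}$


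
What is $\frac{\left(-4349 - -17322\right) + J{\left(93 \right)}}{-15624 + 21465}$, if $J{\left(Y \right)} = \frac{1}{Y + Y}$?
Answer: $\frac{2412979}{1086426} \approx 2.221$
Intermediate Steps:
$J{\left(Y \right)} = \frac{1}{2 Y}$
$\frac{\left(-4349 - -17322\right) + J{\left(93 \right)}}{-15624 + 21465} = \frac{\left(-4349 - -17322\right) + \frac{1}{2 \cdot 93}}{-15624 + 21465} = \frac{\left(-4349 + 17322\right) + \frac{1}{2} \cdot \frac{1}{93}}{5841} = \left(12973 + \frac{1}{186}\right) \frac{1}{5841} = \frac{2412979}{186} \cdot \frac{1}{5841} = \frac{2412979}{1086426}$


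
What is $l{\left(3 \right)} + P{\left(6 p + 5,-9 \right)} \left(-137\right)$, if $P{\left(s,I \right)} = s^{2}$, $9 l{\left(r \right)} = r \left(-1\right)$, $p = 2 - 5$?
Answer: $- \frac{69460}{3} \approx -23153.0$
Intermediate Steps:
$p = -3$ ($p = 2 - 5 = -3$)
$l{\left(r \right)} = - \frac{r}{9}$ ($l{\left(r \right)} = \frac{r \left(-1\right)}{9} = \frac{\left(-1\right) r}{9} = - \frac{r}{9}$)
$l{\left(3 \right)} + P{\left(6 p + 5,-9 \right)} \left(-137\right) = \left(- \frac{1}{9}\right) 3 + \left(6 \left(-3\right) + 5\right)^{2} \left(-137\right) = - \frac{1}{3} + \left(-18 + 5\right)^{2} \left(-137\right) = - \frac{1}{3} + \left(-13\right)^{2} \left(-137\right) = - \frac{1}{3} + 169 \left(-137\right) = - \frac{1}{3} - 23153 = - \frac{69460}{3}$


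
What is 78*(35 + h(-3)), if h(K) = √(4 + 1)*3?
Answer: 2730 + 234*√5 ≈ 3253.2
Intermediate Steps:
h(K) = 3*√5 (h(K) = √5*3 = 3*√5)
78*(35 + h(-3)) = 78*(35 + 3*√5) = 2730 + 234*√5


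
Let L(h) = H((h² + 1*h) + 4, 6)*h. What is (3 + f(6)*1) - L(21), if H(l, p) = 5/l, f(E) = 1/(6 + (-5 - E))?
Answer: 5999/2330 ≈ 2.5747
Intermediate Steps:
f(E) = 1/(1 - E)
L(h) = 5*h/(4 + h + h²) (L(h) = (5/((h² + 1*h) + 4))*h = (5/((h² + h) + 4))*h = (5/((h + h²) + 4))*h = (5/(4 + h + h²))*h = 5*h/(4 + h + h²))
(3 + f(6)*1) - L(21) = (3 - 1/(-1 + 6)*1) - 5*21/(4 + 21 + 21²) = (3 - 1/5*1) - 5*21/(4 + 21 + 441) = (3 - 1*⅕*1) - 5*21/466 = (3 - ⅕*1) - 5*21/466 = (3 - ⅕) - 1*105/466 = 14/5 - 105/466 = 5999/2330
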